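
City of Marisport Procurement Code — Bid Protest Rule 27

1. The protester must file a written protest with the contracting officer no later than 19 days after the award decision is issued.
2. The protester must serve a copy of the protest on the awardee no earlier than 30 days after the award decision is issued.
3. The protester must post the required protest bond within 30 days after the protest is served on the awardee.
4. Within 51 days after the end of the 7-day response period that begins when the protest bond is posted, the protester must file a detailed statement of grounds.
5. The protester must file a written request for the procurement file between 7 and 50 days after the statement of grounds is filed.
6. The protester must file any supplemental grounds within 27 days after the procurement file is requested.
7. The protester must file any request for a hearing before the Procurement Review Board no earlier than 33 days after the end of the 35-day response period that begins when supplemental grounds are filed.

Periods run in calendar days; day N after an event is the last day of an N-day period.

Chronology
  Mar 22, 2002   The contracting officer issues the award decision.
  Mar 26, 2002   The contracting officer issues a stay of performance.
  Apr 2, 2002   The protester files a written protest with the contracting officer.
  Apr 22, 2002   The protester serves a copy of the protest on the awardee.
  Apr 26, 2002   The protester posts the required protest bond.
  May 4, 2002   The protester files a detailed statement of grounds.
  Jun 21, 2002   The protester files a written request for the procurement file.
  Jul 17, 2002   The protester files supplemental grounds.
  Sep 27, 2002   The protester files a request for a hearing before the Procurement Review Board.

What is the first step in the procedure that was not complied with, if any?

None — every step was satisfied

Step 1 — counting 19 days from Mar 22, 2002 (when the award decision is issued) gives a deadline of Apr 10, 2002; Apr 2, 2002 is within that limit.
Step 2 — must wait 30 days from Mar 22, 2002 (when the award decision is issued), so not before Apr 21, 2002; done Apr 22, 2002 — permitted.
Step 3 — counting 30 days from Apr 22, 2002 (when the protest is served on the awardee) gives a deadline of May 22, 2002; Apr 26, 2002 is within that limit.
Step 4 — counting 51 days from May 3, 2002 (end of the 7-day response period, which began when the protest bond is posted on Apr 26, 2002) gives a deadline of Jun 23, 2002; done May 4, 2002 — timely.
Step 5 — 7 and 50 days from May 4, 2002 (when the statement of grounds is filed) are May 11, 2002 and Jun 23, 2002 respectively; Jun 21, 2002 falls inside that range.
Step 6 — counting 27 days from Jun 21, 2002 (when the procurement file is requested) gives a deadline of Jul 18, 2002; Jul 17, 2002 is within that limit.
Step 7 — must wait 33 days from Aug 21, 2002 (end of the 35-day response period, which began when supplemental grounds are filed on Jul 17, 2002), so not before Sep 23, 2002; done Sep 27, 2002 — permitted.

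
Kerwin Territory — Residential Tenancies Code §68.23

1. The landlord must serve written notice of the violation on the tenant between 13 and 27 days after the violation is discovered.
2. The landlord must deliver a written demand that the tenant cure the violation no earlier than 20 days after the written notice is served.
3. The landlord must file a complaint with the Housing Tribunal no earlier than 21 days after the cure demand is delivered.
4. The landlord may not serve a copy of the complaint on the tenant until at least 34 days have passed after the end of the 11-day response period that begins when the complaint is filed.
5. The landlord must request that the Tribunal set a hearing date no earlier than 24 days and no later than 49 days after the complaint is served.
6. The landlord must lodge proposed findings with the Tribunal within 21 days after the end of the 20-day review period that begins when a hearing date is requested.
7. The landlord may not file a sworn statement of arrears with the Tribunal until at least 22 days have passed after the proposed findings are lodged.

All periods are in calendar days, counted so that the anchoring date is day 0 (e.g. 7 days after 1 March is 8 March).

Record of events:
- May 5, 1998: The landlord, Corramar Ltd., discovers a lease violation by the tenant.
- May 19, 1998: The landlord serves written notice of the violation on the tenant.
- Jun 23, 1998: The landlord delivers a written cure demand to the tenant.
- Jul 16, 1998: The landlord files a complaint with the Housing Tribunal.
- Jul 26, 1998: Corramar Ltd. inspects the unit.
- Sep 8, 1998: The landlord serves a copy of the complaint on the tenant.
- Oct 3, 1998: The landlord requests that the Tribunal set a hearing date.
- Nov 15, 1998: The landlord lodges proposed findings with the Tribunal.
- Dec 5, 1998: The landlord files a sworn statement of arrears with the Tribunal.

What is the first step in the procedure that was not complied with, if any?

Step 6

(1) the permitted window runs from May 5, 1998 + 13 = May 18, 1998 to May 5, 1998 + 27 = Jun 1, 1998; done May 19, 1998, which is between those dates.
(2) permitted from May 19, 1998 + 20 days = Jun 8, 1998 onward; done Jun 23, 1998 — permitted.
(3) permitted from Jun 23, 1998 + 21 days = Jul 14, 1998 onward; Jul 16, 1998 is on or after that date.
(4) permitted from Jul 27, 1998 + 34 days = Aug 30, 1998 onward; done Sep 8, 1998 — permitted.
(5) the permitted window runs from Sep 8, 1998 + 24 = Oct 2, 1998 to Sep 8, 1998 + 49 = Oct 27, 1998; done Oct 3, 1998, which is between those dates.
(6) due by Oct 23, 1998 + 21 days = Nov 13, 1998; not done until Nov 15, 1998, 2 days after the deadline.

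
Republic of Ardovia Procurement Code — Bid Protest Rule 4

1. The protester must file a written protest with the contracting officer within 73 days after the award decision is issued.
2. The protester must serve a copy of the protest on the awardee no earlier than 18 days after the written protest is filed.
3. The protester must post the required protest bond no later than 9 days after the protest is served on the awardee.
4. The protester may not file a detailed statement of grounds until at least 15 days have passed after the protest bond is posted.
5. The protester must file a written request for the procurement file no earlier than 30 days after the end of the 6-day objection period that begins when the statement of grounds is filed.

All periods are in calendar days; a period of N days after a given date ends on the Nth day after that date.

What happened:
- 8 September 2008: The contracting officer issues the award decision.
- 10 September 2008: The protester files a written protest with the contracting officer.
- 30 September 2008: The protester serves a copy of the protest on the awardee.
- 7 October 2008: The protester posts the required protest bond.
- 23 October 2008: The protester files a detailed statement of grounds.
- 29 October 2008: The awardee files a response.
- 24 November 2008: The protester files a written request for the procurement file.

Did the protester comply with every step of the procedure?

Step 1 — counting 73 days from 8 September 2008 (when the award decision is issued) gives a deadline of 20 November 2008; done 10 September 2008 — timely.
Step 2 — must wait 18 days from 10 September 2008 (when the written protest is filed), so not before 28 September 2008; 30 September 2008 is on or after that date.
Step 3 — counting 9 days from 30 September 2008 (when the protest is served on the awardee) gives a deadline of 9 October 2008; 7 October 2008 is within that limit.
Step 4 — must wait 15 days from 7 October 2008 (when the protest bond is posted), so not before 22 October 2008; 23 October 2008 is on or after that date.
Step 5 — must wait 30 days from 29 October 2008 (end of the 6-day objection period, which began when the statement of grounds is filed on 23 October 2008), so not before 28 November 2008; acted on 24 November 2008, 4 days prematurely.

No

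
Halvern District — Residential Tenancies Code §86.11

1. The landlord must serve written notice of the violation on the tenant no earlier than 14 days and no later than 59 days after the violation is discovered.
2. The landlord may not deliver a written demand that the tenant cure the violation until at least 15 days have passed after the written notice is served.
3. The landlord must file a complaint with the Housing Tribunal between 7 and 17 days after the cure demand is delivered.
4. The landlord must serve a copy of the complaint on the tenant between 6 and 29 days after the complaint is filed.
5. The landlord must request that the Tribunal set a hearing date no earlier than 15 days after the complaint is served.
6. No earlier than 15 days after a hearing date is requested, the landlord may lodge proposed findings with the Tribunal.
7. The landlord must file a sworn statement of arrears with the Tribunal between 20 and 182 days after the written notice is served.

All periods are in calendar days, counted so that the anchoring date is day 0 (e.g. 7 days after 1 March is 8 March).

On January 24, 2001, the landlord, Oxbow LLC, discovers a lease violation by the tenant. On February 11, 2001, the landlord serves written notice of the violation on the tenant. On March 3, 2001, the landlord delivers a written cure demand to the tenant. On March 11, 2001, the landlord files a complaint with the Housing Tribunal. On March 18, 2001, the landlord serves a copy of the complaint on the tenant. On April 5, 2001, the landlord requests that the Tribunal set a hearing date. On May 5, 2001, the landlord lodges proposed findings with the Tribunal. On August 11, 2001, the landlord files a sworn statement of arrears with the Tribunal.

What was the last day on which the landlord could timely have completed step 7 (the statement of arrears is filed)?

August 12, 2001

Step 7 runs from February 11, 2001, when the written notice is served. The window is 20–182 days after February 11, 2001; it closes on August 12, 2001.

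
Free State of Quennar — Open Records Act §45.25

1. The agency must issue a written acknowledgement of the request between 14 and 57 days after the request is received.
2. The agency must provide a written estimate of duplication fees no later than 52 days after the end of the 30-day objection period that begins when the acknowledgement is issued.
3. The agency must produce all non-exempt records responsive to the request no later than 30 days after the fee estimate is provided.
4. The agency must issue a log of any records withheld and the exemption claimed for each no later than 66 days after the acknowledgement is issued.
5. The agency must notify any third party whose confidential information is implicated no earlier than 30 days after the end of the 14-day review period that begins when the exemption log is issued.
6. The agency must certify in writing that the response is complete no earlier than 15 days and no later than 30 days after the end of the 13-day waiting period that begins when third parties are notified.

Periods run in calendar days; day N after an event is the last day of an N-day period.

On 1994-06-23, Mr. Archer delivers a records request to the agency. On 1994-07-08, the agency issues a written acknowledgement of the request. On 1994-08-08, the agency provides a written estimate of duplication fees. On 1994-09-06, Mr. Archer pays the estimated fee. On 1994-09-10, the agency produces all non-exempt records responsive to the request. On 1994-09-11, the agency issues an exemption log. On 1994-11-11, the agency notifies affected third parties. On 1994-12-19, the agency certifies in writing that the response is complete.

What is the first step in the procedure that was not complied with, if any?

Step 3

Step 1 — 14 and 57 days from 1994-06-23 (when the request is received) are 1994-07-07 and 1994-08-19 respectively; 1994-07-08 falls inside that range.
Step 2 — counting 52 days from 1994-08-07 (end of the 30-day objection period, which began when the acknowledgement is issued on 1994-07-08) gives a deadline of 1994-09-28; done 1994-08-08 — timely.
Step 3 — counting 30 days from 1994-08-08 (when the fee estimate is provided) gives a deadline of 1994-09-07; 1994-09-10 misses that deadline by 3 days.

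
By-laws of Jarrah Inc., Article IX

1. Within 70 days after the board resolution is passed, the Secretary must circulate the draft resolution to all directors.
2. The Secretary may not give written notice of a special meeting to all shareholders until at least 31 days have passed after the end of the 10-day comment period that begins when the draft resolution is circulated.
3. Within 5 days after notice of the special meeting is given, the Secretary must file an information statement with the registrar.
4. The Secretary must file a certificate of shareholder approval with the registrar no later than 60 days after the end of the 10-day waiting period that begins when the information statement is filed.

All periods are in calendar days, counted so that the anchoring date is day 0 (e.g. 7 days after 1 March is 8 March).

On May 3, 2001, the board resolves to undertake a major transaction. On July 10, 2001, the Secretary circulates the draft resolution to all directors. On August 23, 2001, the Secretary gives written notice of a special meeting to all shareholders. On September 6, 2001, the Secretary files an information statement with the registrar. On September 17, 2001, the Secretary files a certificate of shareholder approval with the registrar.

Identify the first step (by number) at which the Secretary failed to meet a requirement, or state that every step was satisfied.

Step 1: 70 days after May 3, 2001 (when the board resolution is passed) is July 12, 2001; done July 10, 2001 — timely.
Step 2: the earliest permitted date is 31 days after July 20, 2001 (end of the 10-day comment period, which began when the draft resolution is circulated on July 10, 2001), i.e. August 20, 2001; August 23, 2001 is on or after that date.
Step 3: 5 days after August 23, 2001 (when notice of the special meeting is given) is August 28, 2001; done September 6, 2001 — 9 days late.

Step 3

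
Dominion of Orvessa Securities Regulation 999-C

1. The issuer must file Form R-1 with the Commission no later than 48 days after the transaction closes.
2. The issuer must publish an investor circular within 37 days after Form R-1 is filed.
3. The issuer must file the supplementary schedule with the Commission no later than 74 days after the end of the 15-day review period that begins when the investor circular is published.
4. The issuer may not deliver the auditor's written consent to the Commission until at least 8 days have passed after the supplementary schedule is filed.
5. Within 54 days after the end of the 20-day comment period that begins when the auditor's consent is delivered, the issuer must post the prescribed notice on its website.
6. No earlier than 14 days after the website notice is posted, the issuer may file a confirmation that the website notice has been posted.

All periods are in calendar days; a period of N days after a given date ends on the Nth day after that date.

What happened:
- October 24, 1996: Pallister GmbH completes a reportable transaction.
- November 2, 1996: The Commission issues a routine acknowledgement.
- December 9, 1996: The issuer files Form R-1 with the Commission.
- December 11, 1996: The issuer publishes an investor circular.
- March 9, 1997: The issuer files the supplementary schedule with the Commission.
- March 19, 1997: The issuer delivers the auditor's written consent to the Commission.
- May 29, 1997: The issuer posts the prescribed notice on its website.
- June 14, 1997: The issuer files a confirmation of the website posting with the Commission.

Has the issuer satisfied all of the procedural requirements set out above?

(1) due by October 24, 1996 + 48 days = December 11, 1996; done December 9, 1996 — timely.
(2) due by December 9, 1996 + 37 days = January 15, 1997; completed December 11, 1996, before the deadline.
(3) due by December 26, 1996 + 74 days = March 10, 1997; March 9, 1997 is within that limit.
(4) permitted from March 9, 1997 + 8 days = March 17, 1997 onward; March 19, 1997 is on or after that date.
(5) due by April 8, 1997 + 54 days = June 1, 1997; May 29, 1997 is within that limit.
(6) permitted from May 29, 1997 + 14 days = June 12, 1997 onward; done June 14, 1997, after the minimum wait.

Yes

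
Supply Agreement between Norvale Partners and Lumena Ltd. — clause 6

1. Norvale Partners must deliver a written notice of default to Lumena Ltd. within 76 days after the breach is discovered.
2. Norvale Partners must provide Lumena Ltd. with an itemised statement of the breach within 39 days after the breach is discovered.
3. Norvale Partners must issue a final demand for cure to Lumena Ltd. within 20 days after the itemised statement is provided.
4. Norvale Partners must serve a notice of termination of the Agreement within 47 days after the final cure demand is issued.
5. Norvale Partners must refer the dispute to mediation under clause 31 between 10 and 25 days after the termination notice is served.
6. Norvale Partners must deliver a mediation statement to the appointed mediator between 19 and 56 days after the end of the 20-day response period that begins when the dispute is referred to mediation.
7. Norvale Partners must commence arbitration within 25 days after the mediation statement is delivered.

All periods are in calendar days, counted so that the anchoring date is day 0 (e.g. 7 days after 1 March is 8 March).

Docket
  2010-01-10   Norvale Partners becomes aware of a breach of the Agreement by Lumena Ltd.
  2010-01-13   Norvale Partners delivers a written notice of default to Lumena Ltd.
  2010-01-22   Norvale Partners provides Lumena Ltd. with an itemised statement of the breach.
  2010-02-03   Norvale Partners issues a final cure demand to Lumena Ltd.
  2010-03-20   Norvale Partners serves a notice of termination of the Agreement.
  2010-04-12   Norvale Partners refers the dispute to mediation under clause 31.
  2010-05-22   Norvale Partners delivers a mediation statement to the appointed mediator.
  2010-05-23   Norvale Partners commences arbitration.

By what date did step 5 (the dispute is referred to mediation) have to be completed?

2010-04-14

Step 5 runs from 2010-03-20, when the termination notice is served. The window is 10–25 days after 2010-03-20; it closes on 2010-04-14.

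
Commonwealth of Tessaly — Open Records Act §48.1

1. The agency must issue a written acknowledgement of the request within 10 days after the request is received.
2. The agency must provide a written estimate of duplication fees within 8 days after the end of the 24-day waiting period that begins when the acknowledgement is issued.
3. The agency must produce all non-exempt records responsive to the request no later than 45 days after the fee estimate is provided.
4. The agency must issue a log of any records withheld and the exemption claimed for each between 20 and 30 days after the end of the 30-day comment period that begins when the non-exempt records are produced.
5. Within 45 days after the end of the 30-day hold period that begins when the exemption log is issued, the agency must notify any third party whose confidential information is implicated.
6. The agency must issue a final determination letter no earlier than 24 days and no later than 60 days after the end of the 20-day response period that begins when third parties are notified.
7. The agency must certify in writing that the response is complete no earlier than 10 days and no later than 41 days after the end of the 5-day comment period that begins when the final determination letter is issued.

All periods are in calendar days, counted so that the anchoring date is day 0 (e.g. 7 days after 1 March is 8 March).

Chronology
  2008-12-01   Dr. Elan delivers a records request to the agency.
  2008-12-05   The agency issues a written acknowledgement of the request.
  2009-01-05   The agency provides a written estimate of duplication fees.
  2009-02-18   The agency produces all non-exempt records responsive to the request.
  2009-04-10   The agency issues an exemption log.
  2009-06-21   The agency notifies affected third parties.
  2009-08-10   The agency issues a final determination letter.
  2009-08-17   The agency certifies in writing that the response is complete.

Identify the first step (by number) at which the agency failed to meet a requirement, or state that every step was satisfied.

Step 1 — counting 10 days from 2008-12-01 (when the request is received) gives a deadline of 2008-12-11; completed 2008-12-05, before the deadline.
Step 2 — counting 8 days from 2008-12-29 (end of the 24-day waiting period, which began when the acknowledgement is issued on 2008-12-05) gives a deadline of 2009-01-06; completed 2009-01-05, before the deadline.
Step 3 — counting 45 days from 2009-01-05 (when the fee estimate is provided) gives a deadline of 2009-02-19; done 2009-02-18 — timely.
Step 4 — 20 and 30 days from 2009-03-20 (end of the 30-day comment period, which began when the non-exempt records are produced on 2009-02-18) are 2009-04-09 and 2009-04-19 respectively; 2009-04-10 falls inside that range.
Step 5 — counting 45 days from 2009-05-10 (end of the 30-day hold period, which began when the exemption log is issued on 2009-04-10) gives a deadline of 2009-06-24; completed 2009-06-21, before the deadline.
Step 6 — 24 and 60 days from 2009-07-11 (end of the 20-day response period, which began when third parties are notified on 2009-06-21) are 2009-08-04 and 2009-09-09 respectively; 2009-08-10 falls inside that range.
Step 7 — 10 and 41 days from 2009-08-15 (end of the 5-day comment period, which began when the final determination letter is issued on 2009-08-10) are 2009-08-25 and 2009-09-25 respectively; done 2009-08-17 — 8 days before the window opened.
Later steps need not be reached.

Step 7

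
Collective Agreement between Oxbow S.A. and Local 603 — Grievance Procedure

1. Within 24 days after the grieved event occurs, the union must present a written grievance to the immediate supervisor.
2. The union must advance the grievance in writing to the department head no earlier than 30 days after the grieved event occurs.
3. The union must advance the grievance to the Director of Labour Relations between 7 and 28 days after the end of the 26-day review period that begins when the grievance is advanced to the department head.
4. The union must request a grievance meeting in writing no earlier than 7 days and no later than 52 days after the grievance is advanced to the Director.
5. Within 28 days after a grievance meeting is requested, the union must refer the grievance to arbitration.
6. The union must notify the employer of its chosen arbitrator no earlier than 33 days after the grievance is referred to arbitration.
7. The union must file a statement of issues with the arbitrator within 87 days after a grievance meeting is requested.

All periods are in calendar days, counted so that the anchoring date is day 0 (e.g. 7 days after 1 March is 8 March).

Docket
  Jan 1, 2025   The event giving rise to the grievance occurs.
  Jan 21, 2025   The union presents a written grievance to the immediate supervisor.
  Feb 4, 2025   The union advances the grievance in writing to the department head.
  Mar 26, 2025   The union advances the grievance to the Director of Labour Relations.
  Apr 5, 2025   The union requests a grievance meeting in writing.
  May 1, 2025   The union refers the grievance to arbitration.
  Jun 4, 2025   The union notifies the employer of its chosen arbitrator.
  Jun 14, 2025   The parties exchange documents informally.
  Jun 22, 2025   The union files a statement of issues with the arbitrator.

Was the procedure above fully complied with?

Step 1 — counting 24 days from Jan 1, 2025 (when the grieved event occurs) gives a deadline of Jan 25, 2025; Jan 21, 2025 is within that limit.
Step 2 — must wait 30 days from Jan 1, 2025 (when the grieved event occurs), so not before Jan 31, 2025; done Feb 4, 2025 — permitted.
Step 3 — 7 and 28 days from Mar 2, 2025 (end of the 26-day review period, which began when the grievance is advanced to the department head on Feb 4, 2025) are Mar 9, 2025 and Mar 30, 2025 respectively; Mar 26, 2025 falls inside that range.
Step 4 — 7 and 52 days from Mar 26, 2025 (when the grievance is advanced to the Director) are Apr 2, 2025 and May 17, 2025 respectively; done Apr 5, 2025, which is between those dates.
Step 5 — counting 28 days from Apr 5, 2025 (when a grievance meeting is requested) gives a deadline of May 3, 2025; done May 1, 2025 — timely.
Step 6 — must wait 33 days from May 1, 2025 (when the grievance is referred to arbitration), so not before Jun 3, 2025; done Jun 4, 2025, after the minimum wait.
Step 7 — counting 87 days from Apr 5, 2025 (when a grievance meeting is requested) gives a deadline of Jul 1, 2025; Jun 22, 2025 is within that limit.

Yes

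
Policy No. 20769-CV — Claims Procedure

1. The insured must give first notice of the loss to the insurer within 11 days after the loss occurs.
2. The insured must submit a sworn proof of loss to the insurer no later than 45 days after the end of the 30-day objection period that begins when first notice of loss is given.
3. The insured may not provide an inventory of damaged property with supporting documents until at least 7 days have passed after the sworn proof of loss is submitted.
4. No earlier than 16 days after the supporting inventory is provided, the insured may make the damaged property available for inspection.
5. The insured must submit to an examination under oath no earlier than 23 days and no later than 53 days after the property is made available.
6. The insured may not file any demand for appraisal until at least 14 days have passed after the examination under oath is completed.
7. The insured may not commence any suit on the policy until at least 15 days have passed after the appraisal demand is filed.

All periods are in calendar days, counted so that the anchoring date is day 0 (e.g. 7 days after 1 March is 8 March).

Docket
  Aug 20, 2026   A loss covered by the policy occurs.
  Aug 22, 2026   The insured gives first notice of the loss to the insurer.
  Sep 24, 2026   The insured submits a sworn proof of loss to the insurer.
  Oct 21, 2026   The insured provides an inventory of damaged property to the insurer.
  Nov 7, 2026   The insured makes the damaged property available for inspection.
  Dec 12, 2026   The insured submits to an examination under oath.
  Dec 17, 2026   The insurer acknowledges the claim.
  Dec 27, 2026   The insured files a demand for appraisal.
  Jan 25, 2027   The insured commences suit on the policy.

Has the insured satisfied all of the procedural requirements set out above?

Yes

(1) due by Aug 20, 2026 + 11 days = Aug 31, 2026; Aug 22, 2026 is within that limit.
(2) due by Sep 21, 2026 + 45 days = Nov 5, 2026; done Sep 24, 2026 — timely.
(3) permitted from Sep 24, 2026 + 7 days = Oct 1, 2026 onward; Oct 21, 2026 is on or after that date.
(4) permitted from Oct 21, 2026 + 16 days = Nov 6, 2026 onward; done Nov 7, 2026, after the minimum wait.
(5) the permitted window runs from Nov 7, 2026 + 23 = Nov 30, 2026 to Nov 7, 2026 + 53 = Dec 30, 2026; done Dec 12, 2026 — within the window.
(6) permitted from Dec 12, 2026 + 14 days = Dec 26, 2026 onward; done Dec 27, 2026 — permitted.
(7) permitted from Dec 27, 2026 + 15 days = Jan 11, 2027 onward; Jan 25, 2027 is on or after that date.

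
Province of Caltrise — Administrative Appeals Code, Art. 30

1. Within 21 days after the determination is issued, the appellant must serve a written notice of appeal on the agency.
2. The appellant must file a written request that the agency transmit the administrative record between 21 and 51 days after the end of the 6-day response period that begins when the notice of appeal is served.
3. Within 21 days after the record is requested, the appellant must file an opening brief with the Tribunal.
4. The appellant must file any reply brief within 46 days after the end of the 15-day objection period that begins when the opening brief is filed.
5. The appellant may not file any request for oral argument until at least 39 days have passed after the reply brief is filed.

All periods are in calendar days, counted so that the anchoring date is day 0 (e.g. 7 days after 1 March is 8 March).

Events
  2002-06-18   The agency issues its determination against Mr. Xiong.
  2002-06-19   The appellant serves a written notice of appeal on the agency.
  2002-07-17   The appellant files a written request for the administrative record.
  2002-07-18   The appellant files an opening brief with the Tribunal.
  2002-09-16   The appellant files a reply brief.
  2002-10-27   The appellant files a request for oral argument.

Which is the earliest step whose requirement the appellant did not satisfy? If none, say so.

None — every step was satisfied

Step 1 — counting 21 days from 2002-06-18 (when the determination is issued) gives a deadline of 2002-07-09; 2002-06-19 is within that limit.
Step 2 — 21 and 51 days from 2002-06-25 (end of the 6-day response period, which began when the notice of appeal is served on 2002-06-19) are 2002-07-16 and 2002-08-15 respectively; done 2002-07-17, which is between those dates.
Step 3 — counting 21 days from 2002-07-17 (when the record is requested) gives a deadline of 2002-08-07; done 2002-07-18 — timely.
Step 4 — counting 46 days from 2002-08-02 (end of the 15-day objection period, which began when the opening brief is filed on 2002-07-18) gives a deadline of 2002-09-17; 2002-09-16 is within that limit.
Step 5 — must wait 39 days from 2002-09-16 (when the reply brief is filed), so not before 2002-10-25; done 2002-10-27, after the minimum wait.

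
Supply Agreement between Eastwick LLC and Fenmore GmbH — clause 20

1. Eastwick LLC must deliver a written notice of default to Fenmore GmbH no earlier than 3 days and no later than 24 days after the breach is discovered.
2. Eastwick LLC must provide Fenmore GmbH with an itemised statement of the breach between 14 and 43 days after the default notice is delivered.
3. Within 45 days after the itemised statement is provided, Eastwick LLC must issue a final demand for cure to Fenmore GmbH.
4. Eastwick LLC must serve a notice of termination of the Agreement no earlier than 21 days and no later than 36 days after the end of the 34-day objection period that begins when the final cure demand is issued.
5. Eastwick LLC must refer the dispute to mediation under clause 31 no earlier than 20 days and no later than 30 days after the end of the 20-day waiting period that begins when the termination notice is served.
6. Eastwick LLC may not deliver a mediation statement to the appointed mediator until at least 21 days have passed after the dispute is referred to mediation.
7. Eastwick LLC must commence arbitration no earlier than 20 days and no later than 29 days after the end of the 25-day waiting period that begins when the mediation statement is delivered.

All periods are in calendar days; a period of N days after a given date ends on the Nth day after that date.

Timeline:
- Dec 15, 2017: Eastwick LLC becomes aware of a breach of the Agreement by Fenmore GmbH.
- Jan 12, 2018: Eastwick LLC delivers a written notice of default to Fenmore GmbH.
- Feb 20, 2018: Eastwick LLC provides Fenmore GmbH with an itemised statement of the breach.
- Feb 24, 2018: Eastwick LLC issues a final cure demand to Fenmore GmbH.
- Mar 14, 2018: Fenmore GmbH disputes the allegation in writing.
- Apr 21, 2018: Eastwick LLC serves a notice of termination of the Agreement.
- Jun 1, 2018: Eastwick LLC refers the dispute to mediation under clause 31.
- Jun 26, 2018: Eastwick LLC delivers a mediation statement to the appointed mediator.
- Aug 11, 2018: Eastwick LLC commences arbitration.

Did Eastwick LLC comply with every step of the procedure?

(1) the permitted window runs from Dec 15, 2017 + 3 = Dec 18, 2017 to Dec 15, 2017 + 24 = Jan 8, 2018; Jan 12, 2018 is 4 days past the end of the window.

No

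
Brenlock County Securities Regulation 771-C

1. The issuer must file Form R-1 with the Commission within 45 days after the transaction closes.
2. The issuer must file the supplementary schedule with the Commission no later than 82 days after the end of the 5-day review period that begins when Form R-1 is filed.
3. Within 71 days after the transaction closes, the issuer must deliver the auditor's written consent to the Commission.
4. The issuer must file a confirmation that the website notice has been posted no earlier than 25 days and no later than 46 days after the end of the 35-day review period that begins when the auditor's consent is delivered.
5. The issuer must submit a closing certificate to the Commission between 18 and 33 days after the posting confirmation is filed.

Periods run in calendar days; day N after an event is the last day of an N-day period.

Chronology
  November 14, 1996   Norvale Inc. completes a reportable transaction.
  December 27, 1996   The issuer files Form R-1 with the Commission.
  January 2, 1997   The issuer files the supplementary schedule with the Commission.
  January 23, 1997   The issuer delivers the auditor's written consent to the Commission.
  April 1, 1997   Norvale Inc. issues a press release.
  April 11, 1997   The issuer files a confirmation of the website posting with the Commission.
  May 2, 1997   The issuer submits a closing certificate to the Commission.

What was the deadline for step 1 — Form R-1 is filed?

December 29, 1996

Step 1 runs from November 14, 1996, when the transaction closes. 45 days after November 14, 1996 is December 29, 1996.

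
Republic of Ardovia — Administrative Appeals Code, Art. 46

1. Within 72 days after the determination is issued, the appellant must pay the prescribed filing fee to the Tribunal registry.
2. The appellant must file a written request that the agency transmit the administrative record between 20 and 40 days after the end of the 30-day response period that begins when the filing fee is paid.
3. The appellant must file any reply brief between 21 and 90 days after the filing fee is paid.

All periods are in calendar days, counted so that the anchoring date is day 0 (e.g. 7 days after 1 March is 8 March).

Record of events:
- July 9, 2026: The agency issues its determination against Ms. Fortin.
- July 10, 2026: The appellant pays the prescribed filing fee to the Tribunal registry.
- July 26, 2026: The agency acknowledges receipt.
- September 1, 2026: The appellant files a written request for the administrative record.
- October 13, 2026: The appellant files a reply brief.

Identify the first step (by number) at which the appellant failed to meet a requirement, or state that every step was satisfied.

Step 3

Step 1: 72 days after July 9, 2026 (when the determination is issued) is September 19, 2026; done July 10, 2026 — timely.
Step 2: the window is 20–40 days after August 9, 2026 (end of the 30-day response period, which began when the filing fee is paid on July 10, 2026), so August 29, 2026 through September 18, 2026; done September 1, 2026, which is between those dates.
Step 3: the window is 21–90 days after July 10, 2026 (when the filing fee is paid), so July 31, 2026 through October 8, 2026; done October 13, 2026 — 5 days after the window closed.
Later steps need not be reached.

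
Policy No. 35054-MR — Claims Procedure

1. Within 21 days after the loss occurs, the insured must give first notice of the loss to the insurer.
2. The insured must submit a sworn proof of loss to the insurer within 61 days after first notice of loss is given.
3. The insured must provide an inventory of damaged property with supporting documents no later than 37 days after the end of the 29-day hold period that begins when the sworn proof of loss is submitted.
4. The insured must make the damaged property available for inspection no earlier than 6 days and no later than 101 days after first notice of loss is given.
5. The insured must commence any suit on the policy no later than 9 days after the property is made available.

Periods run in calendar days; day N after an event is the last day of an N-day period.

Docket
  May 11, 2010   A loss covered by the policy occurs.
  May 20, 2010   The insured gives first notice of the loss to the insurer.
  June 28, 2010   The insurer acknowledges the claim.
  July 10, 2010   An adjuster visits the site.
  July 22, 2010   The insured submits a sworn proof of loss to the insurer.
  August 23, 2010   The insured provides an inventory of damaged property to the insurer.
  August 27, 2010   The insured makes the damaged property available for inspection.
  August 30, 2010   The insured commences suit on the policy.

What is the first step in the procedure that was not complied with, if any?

Step 1 — counting 21 days from May 11, 2010 (when the loss occurs) gives a deadline of June 1, 2010; done May 20, 2010 — timely.
Step 2 — counting 61 days from May 20, 2010 (when first notice of loss is given) gives a deadline of July 20, 2010; not done until July 22, 2010, 2 days after the deadline.
The procedure was therefore not followed at step 2.

Step 2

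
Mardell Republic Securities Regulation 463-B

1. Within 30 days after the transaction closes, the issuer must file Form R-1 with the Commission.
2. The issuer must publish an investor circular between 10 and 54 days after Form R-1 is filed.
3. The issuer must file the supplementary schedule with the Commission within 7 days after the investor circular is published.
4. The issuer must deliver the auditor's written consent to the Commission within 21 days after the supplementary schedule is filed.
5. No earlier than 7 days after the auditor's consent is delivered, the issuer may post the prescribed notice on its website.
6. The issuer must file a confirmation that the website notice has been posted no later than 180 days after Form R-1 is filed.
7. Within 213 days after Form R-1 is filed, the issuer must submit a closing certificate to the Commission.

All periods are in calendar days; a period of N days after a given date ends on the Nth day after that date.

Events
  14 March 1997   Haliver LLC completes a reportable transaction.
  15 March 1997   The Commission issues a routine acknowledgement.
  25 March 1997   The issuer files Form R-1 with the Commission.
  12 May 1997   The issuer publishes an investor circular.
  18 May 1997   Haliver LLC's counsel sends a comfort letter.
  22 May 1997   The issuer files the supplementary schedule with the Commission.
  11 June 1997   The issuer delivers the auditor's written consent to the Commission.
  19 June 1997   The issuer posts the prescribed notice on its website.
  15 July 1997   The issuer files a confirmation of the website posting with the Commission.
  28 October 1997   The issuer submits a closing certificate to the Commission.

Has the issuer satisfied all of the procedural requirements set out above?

(1) due by 14 March 1997 + 30 days = 13 April 1997; 25 March 1997 is within that limit.
(2) the permitted window runs from 25 March 1997 + 10 = 4 April 1997 to 25 March 1997 + 54 = 18 May 1997; done 12 May 1997 — within the window.
(3) due by 12 May 1997 + 7 days = 19 May 1997; 22 May 1997 misses that deadline by 3 days.
No need to go further; step 3 was not satisfied.

No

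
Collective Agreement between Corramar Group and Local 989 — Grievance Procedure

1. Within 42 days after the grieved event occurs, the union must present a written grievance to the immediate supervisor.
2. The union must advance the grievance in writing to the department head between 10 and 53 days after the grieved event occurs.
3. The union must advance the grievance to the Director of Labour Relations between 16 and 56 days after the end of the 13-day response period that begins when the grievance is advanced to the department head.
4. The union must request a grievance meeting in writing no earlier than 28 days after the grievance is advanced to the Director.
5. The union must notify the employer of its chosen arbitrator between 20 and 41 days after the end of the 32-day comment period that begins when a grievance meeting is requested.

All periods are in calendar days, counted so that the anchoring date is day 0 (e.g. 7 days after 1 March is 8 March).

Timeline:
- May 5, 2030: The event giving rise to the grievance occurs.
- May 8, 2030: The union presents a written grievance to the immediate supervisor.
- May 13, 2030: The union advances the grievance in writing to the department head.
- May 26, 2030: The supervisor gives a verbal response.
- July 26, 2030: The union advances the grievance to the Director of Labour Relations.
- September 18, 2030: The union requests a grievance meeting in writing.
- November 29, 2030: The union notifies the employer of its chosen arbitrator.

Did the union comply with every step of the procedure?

Step 1 — counting 42 days from May 5, 2030 (when the grieved event occurs) gives a deadline of June 16, 2030; done May 8, 2030 — timely.
Step 2 — 10 and 53 days from May 5, 2030 (when the grieved event occurs) are May 15, 2030 and June 27, 2030 respectively; done May 13, 2030 — 2 days before the window opened.

No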